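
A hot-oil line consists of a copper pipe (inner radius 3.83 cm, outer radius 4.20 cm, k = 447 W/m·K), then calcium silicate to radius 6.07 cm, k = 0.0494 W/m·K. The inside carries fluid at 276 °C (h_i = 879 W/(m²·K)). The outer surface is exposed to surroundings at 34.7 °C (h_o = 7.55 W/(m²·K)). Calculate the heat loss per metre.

Q' = 157 W/m

Treat each layer as a resistance in series:
  R'_conv,in = 1/(2πr h) = 1/(2π·0.0383·879) = 0.004728 m·K/W
  R'_copper = ln(0.0420/0.0383)/(2πk) = 0.09222/(2π·447) = 3.283×10^-5 m·K/W
  R'_calcium silicate = ln(0.0607/0.0420)/(2πk) = 0.3683/(2π·0.0494) = 1.186 m·K/W
  R'_conv,out = 1/(2πr h) = 1/(2π·0.0607·7.55) = 0.3473 m·K/W
ΣR = 0.004728 + 3.283×10^-5 + 1.186 + 0.3473 = 1.538 m·K/W
Q' = ΔT/ΣR = (276 °C − 34.7 °C)/1.538 = 157 W/m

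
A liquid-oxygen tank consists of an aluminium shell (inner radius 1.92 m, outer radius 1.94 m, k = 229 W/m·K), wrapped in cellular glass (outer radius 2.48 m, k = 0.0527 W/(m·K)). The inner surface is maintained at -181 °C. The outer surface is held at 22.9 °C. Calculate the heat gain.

Q = 1200 W

Series thermal resistances, inner to outer:
  R_aluminium = (1/1.92 − 1/1.94)/(4πk) = 0.005369/(4π·229) = 1.866×10^-6 K/W
  R_cellular glass = (1/1.94 − 1/2.48)/(4πk) = 0.1122/(4π·0.0527) = 0.1695 K/W
ΣR = 1.866×10^-6 + 0.1695 = 0.1695 K/W
Q = ΔT/ΣR = (-181 °C − 22.9 °C)/0.1695 = -1200 W
(Negative Q ⇒ heat flows inward; heat gain = 1200 W.)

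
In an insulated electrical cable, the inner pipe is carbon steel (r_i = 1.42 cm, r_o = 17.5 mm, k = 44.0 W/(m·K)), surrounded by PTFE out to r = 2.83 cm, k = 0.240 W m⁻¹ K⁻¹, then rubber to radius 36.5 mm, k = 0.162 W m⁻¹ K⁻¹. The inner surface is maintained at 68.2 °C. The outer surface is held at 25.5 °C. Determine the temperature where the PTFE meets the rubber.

T = 44.2 °C

Resistance network (inner→outer):
  R'_carbon steel = ln(0.0175/0.0142)/(2πk) = 0.2090/(2π·44.0) = 7.558×10^-4 m·K/W
  R'_PTFE = ln(0.0283/0.0175)/(2πk) = 0.4807/(2π·0.240) = 0.3187 m·K/W
  R'_rubber = ln(0.0365/0.0283)/(2πk) = 0.2545/(2π·0.162) = 0.2500 m·K/W
ΣR = 7.558×10^-4 + 0.3187 + 0.2500 = 0.5695 m·K/W
Q' = ΔT/ΣR = (68.2 °C − 25.5 °C)/0.5695 = 74.98 W/m
From the inner boundary to the PTFE/rubber interface, ΣR_partial = 0.3195 m·K/W.
T_interface = T_in − Q'·ΣR_partial = 68.2 °C − (74.98)(0.3195) = 44.2 °C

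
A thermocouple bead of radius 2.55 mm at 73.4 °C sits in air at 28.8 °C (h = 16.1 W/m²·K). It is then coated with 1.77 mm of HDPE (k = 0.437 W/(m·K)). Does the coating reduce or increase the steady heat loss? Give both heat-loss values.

increases: 0.0587 → 0.152 W

Critical radius for a sphere: r_cr = 2k/h = 0.0543 m = 5.43 cm.
Outer radius after coating: r₂ = 0.00255 + 0.00177 = 0.00432 m.
Since r₁ < r_cr and r₂ ≤ r_cr, the coating moves toward the maximum at r_cr — heat loss rises.
Bare: R = 1/(4πr₁²h) = 760.1 K/W; Q = 44.6/760.1 = 0.0587 W.
Coated: R = R_cond + R_conv = 294.1 K/W; Q = 44.6/294.1 = 0.152 W.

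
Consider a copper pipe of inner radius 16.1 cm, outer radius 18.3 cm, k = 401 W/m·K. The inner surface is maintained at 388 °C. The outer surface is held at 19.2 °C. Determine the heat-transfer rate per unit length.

Q' = 7250 kW/m

Q' = 2πk·ΔT/ln(r₂/r₁) = 2π × 401 × 368.8 / ln(0.183/0.161) = 7.25×10^6 W/m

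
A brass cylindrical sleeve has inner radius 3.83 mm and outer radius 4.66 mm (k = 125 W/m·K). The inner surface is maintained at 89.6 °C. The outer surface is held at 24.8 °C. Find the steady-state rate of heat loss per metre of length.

Q' = 2πk·ΔT/ln(r₂/r₁) = 2π × 125 × 64.8 / ln(0.00466/0.00383) = 2.59×10^5 W/m

Q' = 259 kW/m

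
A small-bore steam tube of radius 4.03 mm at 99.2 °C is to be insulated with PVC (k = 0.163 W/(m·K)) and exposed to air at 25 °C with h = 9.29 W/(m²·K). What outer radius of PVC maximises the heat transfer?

For a cylinder, r_cr = k_ins/h = 0.163/9.29 = 0.0175 m = 1.75 cm

r_cr = 1.75 cm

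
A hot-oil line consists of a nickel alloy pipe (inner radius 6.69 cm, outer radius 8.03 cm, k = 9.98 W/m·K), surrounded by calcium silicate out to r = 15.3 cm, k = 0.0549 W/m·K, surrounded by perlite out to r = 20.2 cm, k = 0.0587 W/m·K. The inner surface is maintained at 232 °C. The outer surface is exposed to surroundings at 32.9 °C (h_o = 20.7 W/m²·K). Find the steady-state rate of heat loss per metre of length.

Q' = 74.8 W/m

Series thermal resistances, inner to outer:
  R'_nickel alloy = ln(0.0803/0.0669)/(2πk) = 0.1826/(2π·9.98) = 0.002912 m·K/W
  R'_calcium silicate = ln(0.153/0.0803)/(2πk) = 0.6447/(2π·0.0549) = 1.869 m·K/W
  R'_perlite = ln(0.202/0.153)/(2πk) = 0.2778/(2π·0.0587) = 0.7533 m·K/W
  R'_conv,out = 1/(2πr h) = 1/(2π·0.202·20.7) = 0.03806 m·K/W
ΣR = 0.002912 + 1.869 + 0.7533 + 0.03806 = 2.663 m·K/W
Q' = ΔT/ΣR = (232 °C − 32.9 °C)/2.663 = 74.8 W/m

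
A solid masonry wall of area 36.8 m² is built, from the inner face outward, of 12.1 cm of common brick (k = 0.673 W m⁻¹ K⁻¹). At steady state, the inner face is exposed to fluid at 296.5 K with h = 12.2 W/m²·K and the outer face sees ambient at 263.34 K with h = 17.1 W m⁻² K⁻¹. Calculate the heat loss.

Q = 3810 W

Treat each layer as a resistance in series:
  R_conv,in = 1/(hA) = 1/(12.2·36.8) = 0.002227 K/W
  R_common brick = L/(kA) = 0.121/(0.673·36.8) = 0.004886 K/W
  R_conv,out = 1/(hA) = 1/(17.1·36.8) = 0.001589 K/W
ΣR = 0.002227 + 0.004886 + 0.001589 = 0.008702 K/W
Q = ΔT/ΣR = (296.5 K − 263.34 K)/0.008702 = 3810 W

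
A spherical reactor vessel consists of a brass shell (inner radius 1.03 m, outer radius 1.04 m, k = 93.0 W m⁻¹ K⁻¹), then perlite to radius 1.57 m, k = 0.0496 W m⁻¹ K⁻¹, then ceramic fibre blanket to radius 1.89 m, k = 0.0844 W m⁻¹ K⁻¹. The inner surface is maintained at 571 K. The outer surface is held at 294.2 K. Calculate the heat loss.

Resistance network (inner→outer):
  R_brass = (1/1.03 − 1/1.04)/(4πk) = 0.009335/(4π·93.0) = 7.988×10^-6 K/W
  R_perlite = (1/1.04 − 1/1.57)/(4πk) = 0.3246/(4π·0.0496) = 0.5208 K/W
  R_ceramic fibre blanket = (1/1.57 − 1/1.89)/(4πk) = 0.1078/(4π·0.0844) = 0.1017 K/W
ΣR = 7.988×10^-6 + 0.5208 + 0.1017 = 0.6225 K/W
Q = ΔT/ΣR = (571 K − 294.2 K)/0.6225 = 445 W

Q = 445 W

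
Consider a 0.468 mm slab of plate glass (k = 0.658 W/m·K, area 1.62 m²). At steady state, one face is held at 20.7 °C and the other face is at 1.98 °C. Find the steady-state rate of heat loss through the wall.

Q = 42600 W

Q = kA·ΔT/L = 0.658 × 1.62 × |20.7 °C − 1.98 °C| / 4.68×10^-4 = 42600 W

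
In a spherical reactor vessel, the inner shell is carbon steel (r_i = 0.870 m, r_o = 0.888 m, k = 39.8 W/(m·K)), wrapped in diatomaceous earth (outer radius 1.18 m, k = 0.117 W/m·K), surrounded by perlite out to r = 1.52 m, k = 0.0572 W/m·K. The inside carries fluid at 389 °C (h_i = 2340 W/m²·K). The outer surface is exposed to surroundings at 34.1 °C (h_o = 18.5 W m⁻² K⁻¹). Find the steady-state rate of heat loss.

Q = 780 W

Series thermal resistances, inner to outer:
  R_conv,in = 1/(4πr²h) = 1/(4π·0.870²·2340) = 4.493×10^-5 K/W
  R_carbon steel = (1/0.870 − 1/0.888)/(4πk) = 0.02330/(4π·39.8) = 4.659×10^-5 K/W
  R_diatomaceous earth = (1/0.888 − 1/1.18)/(4πk) = 0.2787/(4π·0.117) = 0.1895 K/W
  R_perlite = (1/1.18 − 1/1.52)/(4πk) = 0.1896/(4π·0.0572) = 0.2637 K/W
  R_conv,out = 1/(4πr²h) = 1/(4π·1.52²·18.5) = 0.001862 K/W
ΣR = 4.493×10^-5 + 4.659×10^-5 + 0.1895 + 0.2637 + 0.001862 = 0.4552 K/W
Q = ΔT/ΣR = (389 °C − 34.1 °C)/0.4552 = 780 W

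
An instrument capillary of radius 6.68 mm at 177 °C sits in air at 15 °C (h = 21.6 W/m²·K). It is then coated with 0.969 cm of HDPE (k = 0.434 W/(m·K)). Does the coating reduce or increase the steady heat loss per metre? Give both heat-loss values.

increases: 147 → 208 W/m

Critical radius for a cylinder: r_cr = k/h = 0.0201 m = 2.01 cm.
Outer radius after coating: r₂ = 0.00668 + 0.00969 = 0.01637 m.
Since r₁ < r_cr and r₂ ≤ r_cr, the coating moves toward the maximum at r_cr — heat loss rises.
Bare: R = 1/(2πr₁h) = 1.103 m·K/W; Q = 162/1.103 = 147 W/m.
Coated: R = R_cond + R_conv = 0.7788 m·K/W; Q = 162/0.7788 = 208 W/m.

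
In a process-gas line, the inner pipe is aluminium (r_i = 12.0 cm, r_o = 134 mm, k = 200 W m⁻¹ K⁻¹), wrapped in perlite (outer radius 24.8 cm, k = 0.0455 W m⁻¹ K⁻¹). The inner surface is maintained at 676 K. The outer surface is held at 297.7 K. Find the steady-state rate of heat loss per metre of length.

Series thermal resistances, inner to outer:
  R'_aluminium = ln(0.134/0.120)/(2πk) = 0.1103/(2π·200) = 8.781×10^-5 m·K/W
  R'_perlite = ln(0.248/0.134)/(2πk) = 0.6156/(2π·0.0455) = 2.153 m·K/W
ΣR = 8.781×10^-5 + 2.153 = 2.153 m·K/W
Q' = ΔT/ΣR = (676 K − 297.7 K)/2.153 = 176 W/m

Q' = 176 W/m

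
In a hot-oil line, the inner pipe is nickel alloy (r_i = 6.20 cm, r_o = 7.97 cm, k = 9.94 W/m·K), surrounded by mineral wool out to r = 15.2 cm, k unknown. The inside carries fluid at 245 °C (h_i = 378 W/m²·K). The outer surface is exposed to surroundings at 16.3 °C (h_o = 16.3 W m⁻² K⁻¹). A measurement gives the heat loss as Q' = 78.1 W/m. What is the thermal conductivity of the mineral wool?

k = 0.0360 W/m·K

ΣR = ΔT/Q' = |245 − 16.3|/78.1 = 2.928 m·K/W
Known resistances:
  R'_conv,in = 1/(2πr h) = 1/(2π·0.0620·378) = 0.006791 m·K/W
  R'_nickel alloy = ln(0.0797/0.0620)/(2πk) = 0.2511/(2π·9.94) = 0.004021 m·K/W
  R'_conv,out = 1/(2πr h) = 1/(2π·0.152·16.3) = 0.06424 m·K/W
R_mineral wool = ΣR − ΣR_known = 2.928 − 0.07505 = 2.853 m·K/W
ln(r₂/r₁)/(2πk) = 2.853 ⇒ k = 0.6456/(2π·2.853) = 0.0360 W/m·K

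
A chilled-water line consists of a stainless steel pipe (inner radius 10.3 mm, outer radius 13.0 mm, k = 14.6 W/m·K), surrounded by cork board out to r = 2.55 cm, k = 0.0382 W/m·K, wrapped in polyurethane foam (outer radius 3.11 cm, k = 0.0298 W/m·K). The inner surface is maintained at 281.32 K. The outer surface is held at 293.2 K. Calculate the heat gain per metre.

Q' = 3.07 W/m

Series thermal resistances, inner to outer:
  R'_stainless steel = ln(0.0130/0.0103)/(2πk) = 0.2328/(2π·14.6) = 0.002538 m·K/W
  R'_cork board = ln(0.0255/0.0130)/(2πk) = 0.6737/(2π·0.0382) = 2.807 m·K/W
  R'_polyurethane foam = ln(0.0311/0.0255)/(2πk) = 0.1985/(2π·0.0298) = 1.060 m·K/W
ΣR = 0.002538 + 2.807 + 1.060 = 3.870 m·K/W
Q' = ΔT/ΣR = (281.32 K − 293.2 K)/3.870 = -3.07 W/m
(Negative Q' ⇒ heat flows inward; heat gain = 3.07 W/m.)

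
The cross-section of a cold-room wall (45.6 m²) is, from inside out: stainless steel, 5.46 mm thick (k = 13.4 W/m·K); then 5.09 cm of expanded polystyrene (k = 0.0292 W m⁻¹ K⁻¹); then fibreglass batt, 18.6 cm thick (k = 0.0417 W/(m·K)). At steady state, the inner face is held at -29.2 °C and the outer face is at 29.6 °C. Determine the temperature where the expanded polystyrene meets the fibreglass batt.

Treat each layer as a resistance in series:
  R_stainless steel = L/(kA) = 0.00546/(13.4·45.6) = 8.936×10^-6 K/W
  R_expanded polystyrene = L/(kA) = 0.0509/(0.0292·45.6) = 0.03823 K/W
  R_fibreglass batt = L/(kA) = 0.186/(0.0417·45.6) = 0.09782 K/W
ΣR = 8.936×10^-6 + 0.03823 + 0.09782 = 0.1361 K/W
Q = ΔT/ΣR = (-29.2 °C − 29.6 °C)/0.1361 = -432.0 W
From the inner boundary to the expanded polystyrene/fibreglass batt interface, ΣR_partial = 0.03824 K/W.
T_interface = T_in − Q·ΣR_partial = -29.2 °C − (-432.0)(0.03824) = -12.7 °C

T = -12.7 °C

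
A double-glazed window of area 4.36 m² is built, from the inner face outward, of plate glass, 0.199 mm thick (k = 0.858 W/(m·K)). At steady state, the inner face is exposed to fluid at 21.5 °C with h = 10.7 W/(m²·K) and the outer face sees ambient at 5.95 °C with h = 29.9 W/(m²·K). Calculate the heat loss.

Q = 533 W

Series thermal resistances, inner to outer:
  R_conv,in = 1/(hA) = 1/(10.7·4.36) = 0.02144 K/W
  R_plate glass = L/(kA) = 1.99×10^-4/(0.858·4.36) = 5.320×10^-5 K/W
  R_conv,out = 1/(hA) = 1/(29.9·4.36) = 0.007671 K/W
ΣR = 0.02144 + 5.320×10^-5 + 0.007671 = 0.02916 K/W
Q = ΔT/ΣR = (21.5 °C − 5.95 °C)/0.02916 = 533 W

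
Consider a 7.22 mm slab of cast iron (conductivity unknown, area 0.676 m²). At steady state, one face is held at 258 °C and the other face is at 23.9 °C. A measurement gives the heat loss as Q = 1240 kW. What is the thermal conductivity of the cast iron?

ΣR = ΔT/Q = |258 − 23.9|/1.24×10^6 = 1.888×10^-4 K/W
L/(kA) = 1.888×10^-4 ⇒ k = 0.00722/(1.888×10^-4·0.676) = 56.6 W/m·K

k = 56.6 W/m·K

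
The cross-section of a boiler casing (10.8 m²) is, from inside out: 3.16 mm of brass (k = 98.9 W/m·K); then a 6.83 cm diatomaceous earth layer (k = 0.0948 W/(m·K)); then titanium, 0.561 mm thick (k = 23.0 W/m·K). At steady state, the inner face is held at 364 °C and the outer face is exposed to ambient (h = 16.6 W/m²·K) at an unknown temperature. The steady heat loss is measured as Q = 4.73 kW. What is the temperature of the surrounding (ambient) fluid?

T_out = 22.1 °C

Sum the resistances:
  R_brass = L/(kA) = 0.00316/(98.9·10.8) = 2.958×10^-6 K/W
  R_diatomaceous earth = L/(kA) = 0.0683/(0.0948·10.8) = 0.06671 K/W
  R_titanium = L/(kA) = 5.61×10^-4/(23.0·10.8) = 2.258×10^-6 K/W
  R_conv,out = 1/(hA) = 1/(16.6·10.8) = 0.005578 K/W
ΣR = 0.07229 K/W
ΔT = Q·ΣR = 4730 × 0.07229 = 341.9 K
Heat flows outward, so T_out = T_in − ΔT = 364 − 341.9 = 22.1 °C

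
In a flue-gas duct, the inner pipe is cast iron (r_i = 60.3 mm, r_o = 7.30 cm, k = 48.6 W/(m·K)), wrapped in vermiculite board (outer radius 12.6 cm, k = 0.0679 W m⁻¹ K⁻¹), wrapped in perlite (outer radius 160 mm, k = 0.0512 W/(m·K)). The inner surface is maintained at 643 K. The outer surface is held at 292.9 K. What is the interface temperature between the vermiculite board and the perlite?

T = 421 K

Resistance network (inner→outer):
  R'_cast iron = ln(0.0730/0.0603)/(2πk) = 0.1911/(2π·48.6) = 6.259×10^-4 m·K/W
  R'_vermiculite board = ln(0.126/0.0730)/(2πk) = 0.5458/(2π·0.0679) = 1.279 m·K/W
  R'_perlite = ln(0.160/0.126)/(2πk) = 0.2389/(2π·0.0512) = 0.7426 m·K/W
ΣR = 6.259×10^-4 + 1.279 + 0.7426 = 2.022 m·K/W
Q' = ΔT/ΣR = (643 K − 292.9 K)/2.022 = 173.1 W/m
From the inner boundary to the vermiculite board/perlite interface, ΣR_partial = 1.280 m·K/W.
T_interface = T_in − Q'·ΣR_partial = 643 K − (173.1)(1.280) = 421 K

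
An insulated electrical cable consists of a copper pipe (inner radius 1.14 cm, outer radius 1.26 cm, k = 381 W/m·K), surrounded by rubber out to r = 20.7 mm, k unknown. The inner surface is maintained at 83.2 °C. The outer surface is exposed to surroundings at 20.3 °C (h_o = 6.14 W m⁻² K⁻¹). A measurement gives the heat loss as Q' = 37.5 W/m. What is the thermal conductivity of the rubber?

ΣR = ΔT/Q' = |83.2 − 20.3|/37.5 = 1.677 m·K/W
Known resistances:
  R'_copper = ln(0.0126/0.0114)/(2πk) = 0.1001/(2π·381) = 4.181×10^-5 m·K/W
  R'_conv,out = 1/(2πr h) = 1/(2π·0.0207·6.14) = 1.252 m·K/W
R_rubber = ΣR − ΣR_known = 1.677 − 1.252 = 0.4250 m·K/W
ln(r₂/r₁)/(2πk) = 0.4250 ⇒ k = 0.4964/(2π·0.4250) = 0.186 W/m·K

k = 0.186 W/m·K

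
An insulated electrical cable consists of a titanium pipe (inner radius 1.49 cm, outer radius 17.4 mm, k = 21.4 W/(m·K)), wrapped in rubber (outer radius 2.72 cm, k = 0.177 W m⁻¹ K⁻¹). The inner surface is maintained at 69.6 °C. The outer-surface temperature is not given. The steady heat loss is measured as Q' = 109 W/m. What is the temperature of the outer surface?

T_out = 25.7 °C

Sum the resistances:
  R'_titanium = ln(0.0174/0.0149)/(2πk) = 0.1551/(2π·21.4) = 0.001154 m·K/W
  R'_rubber = ln(0.0272/0.0174)/(2πk) = 0.4467/(2π·0.177) = 0.4017 m·K/W
ΣR = 0.4029 m·K/W
ΔT = Q'·ΣR = 109 × 0.4029 = 43.92 K
Heat flows outward, so T_out = T_in − ΔT = 69.6 − 43.92 = 25.7 °C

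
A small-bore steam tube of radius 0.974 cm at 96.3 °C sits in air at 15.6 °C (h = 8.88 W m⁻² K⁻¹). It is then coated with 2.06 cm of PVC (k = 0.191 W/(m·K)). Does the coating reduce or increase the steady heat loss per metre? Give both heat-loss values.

increases: 43.9 → 52.5 W/m

Critical radius for a cylinder: r_cr = k/h = 0.0215 m = 2.15 cm.
Outer radius after coating: r₂ = 0.00974 + 0.0206 = 0.03034 m.
r₁ < r_cr < r₂: heat loss rises to a maximum at r_cr then falls. Whether the coating helps depends on whether Q(r₂) has dropped back below Q(r₁).
Bare: R = 1/(2πr₁h) = 1.840 m·K/W; Q = 80.7/1.840 = 43.9 W/m.
Coated: R = R_cond + R_conv = 1.538 m·K/W; Q = 80.7/1.538 = 52.5 W/m.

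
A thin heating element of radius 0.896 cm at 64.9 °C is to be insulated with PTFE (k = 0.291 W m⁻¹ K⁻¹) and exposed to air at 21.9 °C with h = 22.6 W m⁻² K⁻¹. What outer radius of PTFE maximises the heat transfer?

For a cylinder, r_cr = k_ins/h = 0.291/22.6 = 0.0129 m = 1.29 cm

r_cr = 1.29 cm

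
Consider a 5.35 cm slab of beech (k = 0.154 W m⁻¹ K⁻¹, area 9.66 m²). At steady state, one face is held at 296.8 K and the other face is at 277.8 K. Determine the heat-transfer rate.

Q = 528 W

Q = kA·ΔT/L = 0.154 × 9.66 × |296.8 K − 277.8 K| / 0.0535 = 528 W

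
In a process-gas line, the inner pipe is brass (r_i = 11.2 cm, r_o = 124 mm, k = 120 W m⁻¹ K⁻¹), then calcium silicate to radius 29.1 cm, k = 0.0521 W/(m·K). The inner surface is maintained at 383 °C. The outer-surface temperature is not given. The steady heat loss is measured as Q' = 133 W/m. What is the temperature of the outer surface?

T_out = 36.4 °C

Sum the resistances:
  R'_brass = ln(0.124/0.112)/(2πk) = 0.1018/(2π·120) = 1.350×10^-4 m·K/W
  R'_calcium silicate = ln(0.291/0.124)/(2πk) = 0.8530/(2π·0.0521) = 2.606 m·K/W
ΣR = 2.606 m·K/W
ΔT = Q'·ΣR = 133 × 2.606 = 346.6 K
Heat flows outward, so T_out = T_in − ΔT = 383 − 346.6 = 36.4 °C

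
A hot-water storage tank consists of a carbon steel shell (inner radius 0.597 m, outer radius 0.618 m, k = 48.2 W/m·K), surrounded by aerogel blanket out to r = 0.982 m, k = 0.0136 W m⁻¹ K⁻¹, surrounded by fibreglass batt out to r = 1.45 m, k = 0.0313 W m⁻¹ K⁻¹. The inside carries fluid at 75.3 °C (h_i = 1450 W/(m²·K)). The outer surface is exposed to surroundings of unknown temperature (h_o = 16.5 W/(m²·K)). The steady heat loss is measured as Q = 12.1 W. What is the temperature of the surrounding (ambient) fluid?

T_out = 22.7 °C

Sum the resistances:
  R_conv,in = 1/(4πr²h) = 1/(4π·0.597²·1450) = 1.540×10^-4 K/W
  R_carbon steel = (1/0.597 − 1/0.618)/(4πk) = 0.05692/(4π·48.2) = 9.397×10^-5 K/W
  R_aerogel blanket = (1/0.618 − 1/0.982)/(4πk) = 0.5998/(4π·0.0136) = 3.510 K/W
  R_fibreglass batt = (1/0.982 − 1/1.45)/(4πk) = 0.3287/(4π·0.0313) = 0.8356 K/W
  R_conv,out = 1/(4πr²h) = 1/(4π·1.45²·16.5) = 0.002294 K/W
ΣR = 4.348 K/W
ΔT = Q·ΣR = 12.1 × 4.348 = 52.61 K
Heat flows outward, so T_out = T_in − ΔT = 75.3 − 52.61 = 22.7 °C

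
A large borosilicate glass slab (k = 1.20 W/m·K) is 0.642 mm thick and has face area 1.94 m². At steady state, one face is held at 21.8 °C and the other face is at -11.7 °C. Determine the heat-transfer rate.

Q = 121 kW

Q = kA·ΔT/L = 1.20 × 1.94 × |21.8 °C − -11.7 °C| / 6.42×10^-4 = 1.21×10^5 W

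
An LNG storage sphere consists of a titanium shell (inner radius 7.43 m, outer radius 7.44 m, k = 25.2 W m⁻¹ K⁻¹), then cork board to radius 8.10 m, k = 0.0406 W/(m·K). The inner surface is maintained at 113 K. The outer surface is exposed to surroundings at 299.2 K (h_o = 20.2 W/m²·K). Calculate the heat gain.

Q = 8.65 kW

Treat each layer as a resistance in series:
  R_titanium = (1/7.43 − 1/7.44)/(4πk) = 1.809×10^-4/(4π·25.2) = 5.713×10^-7 K/W
  R_cork board = (1/7.44 − 1/8.10)/(4πk) = 0.01095/(4π·0.0406) = 0.02147 K/W
  R_conv,out = 1/(4πr²h) = 1/(4π·8.10²·20.2) = 6.004×10^-5 K/W
ΣR = 5.713×10^-7 + 0.02147 + 6.004×10^-5 = 0.02153 K/W
Q = ΔT/ΣR = (113 K − 299.2 K)/0.02153 = -8650 W
(Negative Q ⇒ heat flows inward; heat gain = 8650 W.)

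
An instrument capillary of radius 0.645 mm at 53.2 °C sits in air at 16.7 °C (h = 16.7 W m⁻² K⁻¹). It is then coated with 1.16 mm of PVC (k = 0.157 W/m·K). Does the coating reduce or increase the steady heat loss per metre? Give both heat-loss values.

increases: 2.47 → 5.77 W/m

Critical radius for a cylinder: r_cr = k/h = 0.00940 m = 0.940 cm.
Outer radius after coating: r₂ = 6.45×10^-4 + 0.00116 = 0.001805 m.
Since r₁ < r_cr and r₂ ≤ r_cr, the coating moves toward the maximum at r_cr — heat loss rises.
Bare: R = 1/(2πr₁h) = 14.78 m·K/W; Q = 36.5/14.78 = 2.47 W/m.
Coated: R = R_cond + R_conv = 6.323 m·K/W; Q = 36.5/6.323 = 5.77 W/m.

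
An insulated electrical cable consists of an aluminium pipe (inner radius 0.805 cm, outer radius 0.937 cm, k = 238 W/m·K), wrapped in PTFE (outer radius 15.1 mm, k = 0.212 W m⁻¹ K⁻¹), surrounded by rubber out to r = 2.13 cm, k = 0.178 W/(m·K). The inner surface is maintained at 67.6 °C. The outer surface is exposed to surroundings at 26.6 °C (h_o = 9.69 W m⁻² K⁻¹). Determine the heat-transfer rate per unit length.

Treat each layer as a resistance in series:
  R'_aluminium = ln(0.00937/0.00805)/(2πk) = 0.1518/(2π·238) = 1.015×10^-4 m·K/W
  R'_PTFE = ln(0.0151/0.00937)/(2πk) = 0.4772/(2π·0.212) = 0.3582 m·K/W
  R'_rubber = ln(0.0213/0.0151)/(2πk) = 0.3440/(2π·0.178) = 0.3076 m·K/W
  R'_conv,out = 1/(2πr h) = 1/(2π·0.0213·9.69) = 0.7711 m·K/W
ΣR = 1.015×10^-4 + 0.3582 + 0.3076 + 0.7711 = 1.437 m·K/W
Q' = ΔT/ΣR = (67.6 °C − 26.6 °C)/1.437 = 28.5 W/m

Q' = 28.5 W/m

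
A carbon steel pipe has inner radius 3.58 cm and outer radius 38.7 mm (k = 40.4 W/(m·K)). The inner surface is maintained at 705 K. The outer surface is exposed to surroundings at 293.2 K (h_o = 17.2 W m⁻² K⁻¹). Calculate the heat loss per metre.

Q' = 1720 W/m

Resistance network (inner→outer):
  R'_carbon steel = ln(0.0387/0.0358)/(2πk) = 0.07789/(2π·40.4) = 3.069×10^-4 m·K/W
  R'_conv,out = 1/(2πr h) = 1/(2π·0.0387·17.2) = 0.2391 m·K/W
ΣR = 3.069×10^-4 + 0.2391 = 0.2394 m·K/W
Q' = ΔT/ΣR = (705 K − 293.2 K)/0.2394 = 1720 W/m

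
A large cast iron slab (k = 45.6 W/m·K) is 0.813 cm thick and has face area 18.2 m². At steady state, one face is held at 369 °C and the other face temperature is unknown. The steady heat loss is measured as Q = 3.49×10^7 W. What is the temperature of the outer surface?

T_out = 27.1 °C

Sum the resistances:
  R_cast iron = L/(kA) = 0.00813/(45.6·18.2) = 9.796×10^-6 K/W
ΣR = 9.796×10^-6 K/W
ΔT = Q·ΣR = 3.49×10^7 × 9.796×10^-6 = 341.9 K
Heat flows outward, so T_out = T_in − ΔT = 369 − 341.9 = 27.1 °C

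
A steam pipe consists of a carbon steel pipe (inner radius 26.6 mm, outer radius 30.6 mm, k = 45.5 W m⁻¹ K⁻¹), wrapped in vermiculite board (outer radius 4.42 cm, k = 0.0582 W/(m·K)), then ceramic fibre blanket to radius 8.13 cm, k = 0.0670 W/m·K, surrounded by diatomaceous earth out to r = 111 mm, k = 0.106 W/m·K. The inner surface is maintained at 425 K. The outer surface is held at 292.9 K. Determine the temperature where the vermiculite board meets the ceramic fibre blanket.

T = 380 K

Resistance network (inner→outer):
  R'_carbon steel = ln(0.0306/0.0266)/(2πk) = 0.1401/(2π·45.5) = 4.900×10^-4 m·K/W
  R'_vermiculite board = ln(0.0442/0.0306)/(2πk) = 0.3677/(2π·0.0582) = 1.006 m·K/W
  R'_ceramic fibre blanket = ln(0.0813/0.0442)/(2πk) = 0.6094/(2π·0.0670) = 1.448 m·K/W
  R'_diatomaceous earth = ln(0.111/0.0813)/(2πk) = 0.3114/(2π·0.106) = 0.4675 m·K/W
ΣR = 4.900×10^-4 + 1.006 + 1.448 + 0.4675 = 2.922 m·K/W
Q' = ΔT/ΣR = (425 K − 292.9 K)/2.922 = 45.21 W/m
From the inner boundary to the vermiculite board/ceramic fibre blanket interface, ΣR_partial = 1.006 m·K/W.
T_interface = T_in − Q'·ΣR_partial = 425 K − (45.21)(1.006) = 380 K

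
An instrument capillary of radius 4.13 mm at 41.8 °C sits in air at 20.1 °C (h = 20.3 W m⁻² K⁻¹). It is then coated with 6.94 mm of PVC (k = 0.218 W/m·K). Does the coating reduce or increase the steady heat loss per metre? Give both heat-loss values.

Critical radius for a cylinder: r_cr = k/h = 0.0107 m = 1.07 cm.
Outer radius after coating: r₂ = 0.00413 + 0.00694 = 0.01107 m.
r₁ < r_cr < r₂: heat loss rises to a maximum at r_cr then falls. Whether the coating helps depends on whether Q(r₂) has dropped back below Q(r₁).
Bare: R = 1/(2πr₁h) = 1.898 m·K/W; Q = 21.7/1.898 = 11.4 W/m.
Coated: R = R_cond + R_conv = 1.428 m·K/W; Q = 21.7/1.428 = 15.2 W/m.

increases: 11.4 → 15.2 W/m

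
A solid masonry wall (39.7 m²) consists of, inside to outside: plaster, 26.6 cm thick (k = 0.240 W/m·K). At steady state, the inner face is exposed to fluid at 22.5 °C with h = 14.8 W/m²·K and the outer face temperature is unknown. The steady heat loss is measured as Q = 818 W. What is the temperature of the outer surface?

Series resistances:
  R_conv,in = 1/(hA) = 1/(14.8·39.7) = 0.001702 K/W
  R_plaster = L/(kA) = 0.266/(0.240·39.7) = 0.02792 K/W
ΣR = 0.02962 K/W
ΔT = Q·ΣR = 818 × 0.02962 = 24.23 K
Heat flows outward, so T_out = T_in − ΔT = 22.5 − 24.23 = -1.73 °C

T_out = -1.73 °C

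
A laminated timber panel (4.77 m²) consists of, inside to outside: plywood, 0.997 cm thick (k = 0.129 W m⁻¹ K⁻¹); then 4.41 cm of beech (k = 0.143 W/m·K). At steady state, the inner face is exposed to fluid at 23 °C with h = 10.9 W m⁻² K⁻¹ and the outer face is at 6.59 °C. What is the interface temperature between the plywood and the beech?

Series thermal resistances, inner to outer:
  R_conv,in = 1/(hA) = 1/(10.9·4.77) = 0.01923 K/W
  R_plywood = L/(kA) = 0.00997/(0.129·4.77) = 0.01620 K/W
  R_beech = L/(kA) = 0.0441/(0.143·4.77) = 0.06465 K/W
ΣR = 0.01923 + 0.01620 + 0.06465 = 0.1001 K/W
Q = ΔT/ΣR = (23 °C − 6.59 °C)/0.1001 = 163.9 W
From the inner boundary to the plywood/beech interface, ΣR_partial = 0.03543 K/W.
T_interface = T_in − Q·ΣR_partial = 23 °C − (163.9)(0.03543) = 17.2 °C

T = 17.2 °C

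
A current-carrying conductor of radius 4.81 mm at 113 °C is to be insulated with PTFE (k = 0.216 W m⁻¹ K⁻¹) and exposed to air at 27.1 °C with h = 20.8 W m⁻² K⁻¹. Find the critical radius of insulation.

For a cylinder, r_cr = k_ins/h = 0.216/20.8 = 0.0104 m = 1.04 cm

r_cr = 1.04 cm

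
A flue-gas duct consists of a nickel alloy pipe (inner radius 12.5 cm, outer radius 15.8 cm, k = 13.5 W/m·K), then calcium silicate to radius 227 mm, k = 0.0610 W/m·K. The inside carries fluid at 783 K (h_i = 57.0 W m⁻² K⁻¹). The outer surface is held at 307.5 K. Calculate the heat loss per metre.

Q' = 490 W/m

Resistance network (inner→outer):
  R'_conv,in = 1/(2πr h) = 1/(2π·0.125·57.0) = 0.02234 m·K/W
  R'_nickel alloy = ln(0.158/0.125)/(2πk) = 0.2343/(2π·13.5) = 0.002762 m·K/W
  R'_calcium silicate = ln(0.227/0.158)/(2πk) = 0.3624/(2π·0.0610) = 0.9454 m·K/W
ΣR = 0.02234 + 0.002762 + 0.9454 = 0.9705 m·K/W
Q' = ΔT/ΣR = (783 K − 307.5 K)/0.9705 = 490 W/m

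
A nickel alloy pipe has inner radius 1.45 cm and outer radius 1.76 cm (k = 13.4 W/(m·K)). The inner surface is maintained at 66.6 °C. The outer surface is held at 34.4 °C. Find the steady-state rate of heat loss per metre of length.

Q' = 2πk·ΔT/ln(r₂/r₁) = 2π × 13.4 × 32.2 / ln(0.0176/0.0145) = 14000 W/m

Q' = 14.0 kW/m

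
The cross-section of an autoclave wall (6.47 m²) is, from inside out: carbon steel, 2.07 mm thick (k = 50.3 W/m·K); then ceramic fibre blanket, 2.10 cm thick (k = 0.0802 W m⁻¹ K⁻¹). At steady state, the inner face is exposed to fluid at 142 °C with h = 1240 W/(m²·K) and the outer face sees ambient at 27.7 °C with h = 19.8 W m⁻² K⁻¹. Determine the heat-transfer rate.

Resistance network (inner→outer):
  R_conv,in = 1/(hA) = 1/(1240·6.47) = 1.246×10^-4 K/W
  R_carbon steel = L/(kA) = 0.00207/(50.3·6.47) = 6.361×10^-6 K/W
  R_ceramic fibre blanket = L/(kA) = 0.0210/(0.0802·6.47) = 0.04047 K/W
  R_conv,out = 1/(hA) = 1/(19.8·6.47) = 0.007806 K/W
ΣR = 1.246×10^-4 + 6.361×10^-6 + 0.04047 + 0.007806 = 0.04841 K/W
Q = ΔT/ΣR = (142 °C − 27.7 °C)/0.04841 = 2360 W

Q = 2360 W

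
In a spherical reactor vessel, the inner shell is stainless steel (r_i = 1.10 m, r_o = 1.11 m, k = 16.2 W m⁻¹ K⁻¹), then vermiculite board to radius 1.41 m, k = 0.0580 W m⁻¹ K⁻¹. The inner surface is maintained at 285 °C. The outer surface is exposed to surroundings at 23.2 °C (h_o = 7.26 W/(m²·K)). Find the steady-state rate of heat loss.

Resistance network (inner→outer):
  R_stainless steel = (1/1.10 − 1/1.11)/(4πk) = 0.008190/(4π·16.2) = 4.023×10^-5 K/W
  R_vermiculite board = (1/1.11 − 1/1.41)/(4πk) = 0.1917/(4π·0.0580) = 0.2630 K/W
  R_conv,out = 1/(4πr²h) = 1/(4π·1.41²·7.26) = 0.005513 K/W
ΣR = 4.023×10^-5 + 0.2630 + 0.005513 = 0.2686 K/W
Q = ΔT/ΣR = (285 °C − 23.2 °C)/0.2686 = 975 W

Q = 975 W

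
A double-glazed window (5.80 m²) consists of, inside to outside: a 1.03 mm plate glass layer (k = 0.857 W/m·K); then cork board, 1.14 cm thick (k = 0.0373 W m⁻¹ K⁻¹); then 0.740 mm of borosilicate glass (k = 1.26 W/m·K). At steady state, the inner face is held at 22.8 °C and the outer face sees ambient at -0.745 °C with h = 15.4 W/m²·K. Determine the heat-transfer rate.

Q = 367 W

Series thermal resistances, inner to outer:
  R_plate glass = L/(kA) = 0.00103/(0.857·5.80) = 2.072×10^-4 K/W
  R_cork board = L/(kA) = 0.0114/(0.0373·5.80) = 0.05269 K/W
  R_borosilicate glass = L/(kA) = 7.40×10^-4/(1.26·5.80) = 1.013×10^-4 K/W
  R_conv,out = 1/(hA) = 1/(15.4·5.80) = 0.01120 K/W
ΣR = 2.072×10^-4 + 0.05269 + 1.013×10^-4 + 0.01120 = 0.06420 K/W
Q = ΔT/ΣR = (22.8 °C − -0.745 °C)/0.06420 = 367 W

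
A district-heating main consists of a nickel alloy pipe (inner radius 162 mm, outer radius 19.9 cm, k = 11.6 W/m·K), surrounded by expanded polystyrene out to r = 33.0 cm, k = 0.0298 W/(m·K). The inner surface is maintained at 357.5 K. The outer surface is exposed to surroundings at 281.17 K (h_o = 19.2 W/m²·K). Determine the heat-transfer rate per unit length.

Q' = 28.0 W/m

Series thermal resistances, inner to outer:
  R'_nickel alloy = ln(0.199/0.162)/(2πk) = 0.2057/(2π·11.6) = 0.002822 m·K/W
  R'_expanded polystyrene = ln(0.330/0.199)/(2πk) = 0.5058/(2π·0.0298) = 2.701 m·K/W
  R'_conv,out = 1/(2πr h) = 1/(2π·0.330·19.2) = 0.02512 m·K/W
ΣR = 0.002822 + 2.701 + 0.02512 = 2.729 m·K/W
Q' = ΔT/ΣR = (357.5 K − 281.17 K)/2.729 = 28.0 W/m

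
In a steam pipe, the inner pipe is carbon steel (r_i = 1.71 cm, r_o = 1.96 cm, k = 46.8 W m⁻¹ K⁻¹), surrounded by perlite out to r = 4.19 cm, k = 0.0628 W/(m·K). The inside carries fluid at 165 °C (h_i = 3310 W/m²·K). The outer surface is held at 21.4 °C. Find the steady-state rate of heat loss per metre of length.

Resistance network (inner→outer):
  R'_conv,in = 1/(2πr h) = 1/(2π·0.0171·3310) = 0.002812 m·K/W
  R'_carbon steel = ln(0.0196/0.0171)/(2πk) = 0.1365/(2π·46.8) = 4.640×10^-4 m·K/W
  R'_perlite = ln(0.0419/0.0196)/(2πk) = 0.7598/(2π·0.0628) = 1.925 m·K/W
ΣR = 0.002812 + 4.640×10^-4 + 1.925 = 1.928 m·K/W
Q' = ΔT/ΣR = (165 °C − 21.4 °C)/1.928 = 74.5 W/m

Q' = 74.5 W/m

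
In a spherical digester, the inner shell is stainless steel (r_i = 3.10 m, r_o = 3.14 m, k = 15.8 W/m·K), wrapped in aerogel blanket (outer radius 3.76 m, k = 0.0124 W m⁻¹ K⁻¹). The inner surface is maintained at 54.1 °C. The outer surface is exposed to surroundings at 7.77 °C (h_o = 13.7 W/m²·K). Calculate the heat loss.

Treat each layer as a resistance in series:
  R_stainless steel = (1/3.10 − 1/3.14)/(4πk) = 0.004109/(4π·15.8) = 2.070×10^-5 K/W
  R_aerogel blanket = (1/3.14 − 1/3.76)/(4πk) = 0.05251/(4π·0.0124) = 0.3370 K/W
  R_conv,out = 1/(4πr²h) = 1/(4π·3.76²·13.7) = 4.109×10^-4 K/W
ΣR = 2.070×10^-5 + 0.3370 + 4.109×10^-4 = 0.3374 K/W
Q = ΔT/ΣR = (54.1 °C − 7.77 °C)/0.3374 = 137 W

Q = 137 W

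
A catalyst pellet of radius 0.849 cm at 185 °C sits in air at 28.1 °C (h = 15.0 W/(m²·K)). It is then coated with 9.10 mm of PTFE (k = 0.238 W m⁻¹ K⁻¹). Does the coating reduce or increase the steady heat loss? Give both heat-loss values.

increases: 2.13 → 4.18 W

Critical radius for a sphere: r_cr = 2k/h = 0.0317 m = 3.17 cm.
Outer radius after coating: r₂ = 0.00849 + 0.00910 = 0.01759 m.
Since r₁ < r_cr and r₂ ≤ r_cr, the coating moves toward the maximum at r_cr — heat loss rises.
Bare: R = 1/(4πr₁²h) = 73.60 K/W; Q = 156.9/73.60 = 2.13 W.
Coated: R = R_cond + R_conv = 37.52 K/W; Q = 156.9/37.52 = 4.18 W.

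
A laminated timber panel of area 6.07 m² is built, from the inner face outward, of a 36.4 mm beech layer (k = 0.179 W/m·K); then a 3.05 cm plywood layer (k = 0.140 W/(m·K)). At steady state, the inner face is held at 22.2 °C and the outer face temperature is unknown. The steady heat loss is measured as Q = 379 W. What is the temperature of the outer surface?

Sum the resistances:
  R_beech = L/(kA) = 0.0364/(0.179·6.07) = 0.03350 K/W
  R_plywood = L/(kA) = 0.0305/(0.140·6.07) = 0.03589 K/W
ΣR = 0.06939 K/W
ΔT = Q·ΣR = 379 × 0.06939 = 26.30 K
Heat flows outward, so T_out = T_in − ΔT = 22.2 − 26.30 = -4.10 °C

T_out = -4.10 °C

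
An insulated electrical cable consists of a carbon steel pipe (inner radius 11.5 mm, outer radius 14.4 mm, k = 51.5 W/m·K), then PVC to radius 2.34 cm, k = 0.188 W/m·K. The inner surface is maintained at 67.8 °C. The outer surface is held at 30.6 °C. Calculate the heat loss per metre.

Q' = 90.4 W/m

Resistance network (inner→outer):
  R'_carbon steel = ln(0.0144/0.0115)/(2πk) = 0.2249/(2π·51.5) = 6.950×10^-4 m·K/W
  R'_PVC = ln(0.0234/0.0144)/(2πk) = 0.4855/(2π·0.188) = 0.4110 m·K/W
ΣR = 6.950×10^-4 + 0.4110 = 0.4117 m·K/W
Q' = ΔT/ΣR = (67.8 °C − 30.6 °C)/0.4117 = 90.4 W/m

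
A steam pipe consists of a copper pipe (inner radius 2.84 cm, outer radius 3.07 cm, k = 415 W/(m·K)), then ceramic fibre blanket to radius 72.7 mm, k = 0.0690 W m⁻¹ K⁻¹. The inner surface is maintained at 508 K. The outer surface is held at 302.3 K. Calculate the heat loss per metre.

Series thermal resistances, inner to outer:
  R'_copper = ln(0.0307/0.0284)/(2πk) = 0.07787/(2π·415) = 2.986×10^-5 m·K/W
  R'_ceramic fibre blanket = ln(0.0727/0.0307)/(2πk) = 0.8621/(2π·0.0690) = 1.988 m·K/W
ΣR = 2.986×10^-5 + 1.988 = 1.988 m·K/W
Q' = ΔT/ΣR = (508 K − 302.3 K)/1.988 = 103 W/m

Q' = 103 W/m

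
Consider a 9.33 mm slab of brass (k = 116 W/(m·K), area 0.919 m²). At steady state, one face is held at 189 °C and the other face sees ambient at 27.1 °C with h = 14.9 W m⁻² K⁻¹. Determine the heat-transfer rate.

Q = 2.21 kW

Resistance network (inner→outer):
  R_brass = L/(kA) = 0.00933/(116·0.919) = 8.752×10^-5 K/W
  R_conv,out = 1/(hA) = 1/(14.9·0.919) = 0.07303 K/W
ΣR = 8.752×10^-5 + 0.07303 = 0.07312 K/W
Q = ΔT/ΣR = (189 °C − 27.1 °C)/0.07312 = 2210 W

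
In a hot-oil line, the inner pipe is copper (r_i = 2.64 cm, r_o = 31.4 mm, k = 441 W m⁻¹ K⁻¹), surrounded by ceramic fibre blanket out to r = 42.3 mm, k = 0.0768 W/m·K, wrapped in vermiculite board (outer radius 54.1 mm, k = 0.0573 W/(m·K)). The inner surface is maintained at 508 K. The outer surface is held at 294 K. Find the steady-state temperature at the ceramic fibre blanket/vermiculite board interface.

T = 406 K

Treat each layer as a resistance in series:
  R'_copper = ln(0.0314/0.0264)/(2πk) = 0.1734/(2π·441) = 6.260×10^-5 m·K/W
  R'_ceramic fibre blanket = ln(0.0423/0.0314)/(2πk) = 0.2980/(2π·0.0768) = 0.6175 m·K/W
  R'_vermiculite board = ln(0.0541/0.0423)/(2πk) = 0.2460/(2π·0.0573) = 0.6834 m·K/W
ΣR = 6.260×10^-5 + 0.6175 + 0.6834 = 1.301 m·K/W
Q' = ΔT/ΣR = (508 K − 294 K)/1.301 = 164.5 W/m
From the inner boundary to the ceramic fibre blanket/vermiculite board interface, ΣR_partial = 0.6176 m·K/W.
T_interface = T_in − Q'·ΣR_partial = 508 K − (164.5)(0.6176) = 406 K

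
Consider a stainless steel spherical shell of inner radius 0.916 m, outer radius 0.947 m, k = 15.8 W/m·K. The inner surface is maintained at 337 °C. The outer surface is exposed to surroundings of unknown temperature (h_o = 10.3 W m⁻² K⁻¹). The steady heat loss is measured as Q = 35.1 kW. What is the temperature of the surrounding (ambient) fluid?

T_out = 28.3 °C

Sum the resistances:
  R_stainless steel = (1/0.916 − 1/0.947)/(4πk) = 0.03574/(4π·15.8) = 1.800×10^-4 K/W
  R_conv,out = 1/(4πr²h) = 1/(4π·0.947²·10.3) = 0.008615 K/W
ΣR = 0.008795 K/W
ΔT = Q·ΣR = 35100 × 0.008795 = 308.7 K
Heat flows outward, so T_out = T_in − ΔT = 337 − 308.7 = 28.3 °C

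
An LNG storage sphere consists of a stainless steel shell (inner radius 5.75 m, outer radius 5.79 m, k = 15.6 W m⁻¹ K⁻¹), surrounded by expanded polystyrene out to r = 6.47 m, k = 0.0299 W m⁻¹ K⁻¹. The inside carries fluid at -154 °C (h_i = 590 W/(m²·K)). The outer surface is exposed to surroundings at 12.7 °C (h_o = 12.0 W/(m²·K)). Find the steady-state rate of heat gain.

Treat each layer as a resistance in series:
  R_conv,in = 1/(4πr²h) = 1/(4π·5.75²·590) = 4.079×10^-6 K/W
  R_stainless steel = (1/5.75 − 1/5.79)/(4πk) = 0.001201/(4π·15.6) = 6.129×10^-6 K/W
  R_expanded polystyrene = (1/5.79 − 1/6.47)/(4πk) = 0.01815/(4π·0.0299) = 0.04831 K/W
  R_conv,out = 1/(4πr²h) = 1/(4π·6.47²·12.0) = 1.584×10^-4 K/W
ΣR = 4.079×10^-6 + 6.129×10^-6 + 0.04831 + 1.584×10^-4 = 0.04848 K/W
Q = ΔT/ΣR = (-154 °C − 12.7 °C)/0.04848 = -3440 W
(Negative Q ⇒ heat flows inward; heat gain = 3440 W.)

Q = 3440 W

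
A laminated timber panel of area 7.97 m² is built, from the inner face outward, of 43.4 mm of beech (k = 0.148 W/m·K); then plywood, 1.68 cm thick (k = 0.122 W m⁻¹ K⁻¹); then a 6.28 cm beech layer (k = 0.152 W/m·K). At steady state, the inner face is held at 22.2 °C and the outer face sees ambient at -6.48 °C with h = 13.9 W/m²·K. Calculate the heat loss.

Series thermal resistances, inner to outer:
  R_beech = L/(kA) = 0.0434/(0.148·7.97) = 0.03679 K/W
  R_plywood = L/(kA) = 0.0168/(0.122·7.97) = 0.01728 K/W
  R_beech = L/(kA) = 0.0628/(0.152·7.97) = 0.05184 K/W
  R_conv,out = 1/(hA) = 1/(13.9·7.97) = 0.009027 K/W
ΣR = 0.03679 + 0.01728 + 0.05184 + 0.009027 = 0.1149 K/W
Q = ΔT/ΣR = (22.2 °C − -6.48 °C)/0.1149 = 250 W

Q = 250 W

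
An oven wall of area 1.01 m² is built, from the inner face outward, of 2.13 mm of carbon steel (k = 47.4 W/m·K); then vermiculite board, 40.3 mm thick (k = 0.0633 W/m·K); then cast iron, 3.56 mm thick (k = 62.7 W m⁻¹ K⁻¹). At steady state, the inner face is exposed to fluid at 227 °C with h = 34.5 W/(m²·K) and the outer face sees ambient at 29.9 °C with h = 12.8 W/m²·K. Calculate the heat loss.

Treat each layer as a resistance in series:
  R_conv,in = 1/(hA) = 1/(34.5·1.01) = 0.02870 K/W
  R_carbon steel = L/(kA) = 0.00213/(47.4·1.01) = 4.449×10^-5 K/W
  R_vermiculite board = L/(kA) = 0.0403/(0.0633·1.01) = 0.6303 K/W
  R_cast iron = L/(kA) = 0.00356/(62.7·1.01) = 5.622×10^-5 K/W
  R_conv,out = 1/(hA) = 1/(12.8·1.01) = 0.07735 K/W
ΣR = 0.02870 + 4.449×10^-5 + 0.6303 + 5.622×10^-5 + 0.07735 = 0.7365 K/W
Q = ΔT/ΣR = (227 °C − 29.9 °C)/0.7365 = 268 W

Q = 268 W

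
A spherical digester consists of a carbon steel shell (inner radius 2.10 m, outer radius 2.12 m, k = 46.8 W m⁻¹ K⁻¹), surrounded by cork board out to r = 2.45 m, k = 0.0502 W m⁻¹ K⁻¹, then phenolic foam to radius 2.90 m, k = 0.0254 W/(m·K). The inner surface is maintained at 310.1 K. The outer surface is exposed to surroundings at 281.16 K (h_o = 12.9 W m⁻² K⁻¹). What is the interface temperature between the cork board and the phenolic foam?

T = 300.4 K

Resistance network (inner→outer):
  R_carbon steel = (1/2.10 − 1/2.12)/(4πk) = 0.004492/(4π·46.8) = 7.639×10^-6 K/W
  R_cork board = (1/2.12 − 1/2.45)/(4πk) = 0.06353/(4π·0.0502) = 0.1007 K/W
  R_phenolic foam = (1/2.45 − 1/2.90)/(4πk) = 0.06334/(4π·0.0254) = 0.1984 K/W
  R_conv,out = 1/(4πr²h) = 1/(4π·2.90²·12.9) = 7.335×10^-4 K/W
ΣR = 7.639×10^-6 + 0.1007 + 0.1984 + 7.335×10^-4 = 0.2998 K/W
Q = ΔT/ΣR = (310.1 K − 281.16 K)/0.2998 = 96.53 W
From the inner boundary to the cork board/phenolic foam interface, ΣR_partial = 0.1007 K/W.
T_interface = T_in − Q·ΣR_partial = 310.1 K − (96.53)(0.1007) = 300.4 K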